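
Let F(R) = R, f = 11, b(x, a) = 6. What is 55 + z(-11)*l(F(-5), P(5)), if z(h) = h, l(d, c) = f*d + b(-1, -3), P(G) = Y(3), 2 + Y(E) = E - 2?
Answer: 594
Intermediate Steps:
Y(E) = -4 + E (Y(E) = -2 + (E - 2) = -2 + (-2 + E) = -4 + E)
P(G) = -1 (P(G) = -4 + 3 = -1)
l(d, c) = 6 + 11*d (l(d, c) = 11*d + 6 = 6 + 11*d)
55 + z(-11)*l(F(-5), P(5)) = 55 - 11*(6 + 11*(-5)) = 55 - 11*(6 - 55) = 55 - 11*(-49) = 55 + 539 = 594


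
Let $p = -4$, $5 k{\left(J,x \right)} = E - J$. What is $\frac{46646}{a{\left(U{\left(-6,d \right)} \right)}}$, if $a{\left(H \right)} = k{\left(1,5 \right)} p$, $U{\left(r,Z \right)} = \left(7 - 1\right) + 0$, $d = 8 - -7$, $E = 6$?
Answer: $- \frac{23323}{2} \approx -11662.0$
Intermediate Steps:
$k{\left(J,x \right)} = \frac{6}{5} - \frac{J}{5}$ ($k{\left(J,x \right)} = \frac{6 - J}{5} = \frac{6}{5} - \frac{J}{5}$)
$d = 15$ ($d = 8 + 7 = 15$)
$U{\left(r,Z \right)} = 6$ ($U{\left(r,Z \right)} = 6 + 0 = 6$)
$a{\left(H \right)} = -4$ ($a{\left(H \right)} = \left(\frac{6}{5} - \frac{1}{5}\right) \left(-4\right) = 1 \left(-4\right) = -4$)
$\frac{46646}{a{\left(U{\left(-6,d \right)} \right)}} = \frac{46646}{-4} = 46646 \left(- \frac{1}{4}\right) = - \frac{23323}{2}$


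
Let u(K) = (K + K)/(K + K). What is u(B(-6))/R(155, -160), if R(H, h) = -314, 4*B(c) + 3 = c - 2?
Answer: -1/314 ≈ -0.0031847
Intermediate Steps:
B(c) = -5/4 + c/4 (B(c) = -¾ + (c - 2)/4 = -¾ + (-2 + c)/4 = -¾ + (-½ + c/4) = -5/4 + c/4)
u(K) = 1 (u(K) = (2*K)/((2*K)) = (2*K)*(1/(2*K)) = 1)
u(B(-6))/R(155, -160) = 1/(-314) = 1*(-1/314) = -1/314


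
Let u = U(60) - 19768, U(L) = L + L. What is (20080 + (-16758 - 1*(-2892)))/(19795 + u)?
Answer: 6214/147 ≈ 42.272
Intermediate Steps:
U(L) = 2*L
u = -19648 (u = 2*60 - 19768 = 120 - 19768 = -19648)
(20080 + (-16758 - 1*(-2892)))/(19795 + u) = (20080 + (-16758 - 1*(-2892)))/(19795 - 19648) = (20080 + (-16758 + 2892))/147 = (20080 - 13866)*(1/147) = 6214*(1/147) = 6214/147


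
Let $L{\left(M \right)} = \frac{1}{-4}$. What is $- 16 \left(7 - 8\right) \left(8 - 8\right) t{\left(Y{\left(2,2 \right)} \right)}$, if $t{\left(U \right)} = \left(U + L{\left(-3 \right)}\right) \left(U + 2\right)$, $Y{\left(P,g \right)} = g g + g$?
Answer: $0$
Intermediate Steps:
$L{\left(M \right)} = - \frac{1}{4}$
$Y{\left(P,g \right)} = g + g^{2}$ ($Y{\left(P,g \right)} = g^{2} + g = g + g^{2}$)
$t{\left(U \right)} = \left(2 + U\right) \left(- \frac{1}{4} + U\right)$ ($t{\left(U \right)} = \left(U - \frac{1}{4}\right) \left(U + 2\right) = \left(- \frac{1}{4} + U\right) \left(2 + U\right) = \left(2 + U\right) \left(- \frac{1}{4} + U\right)$)
$- 16 \left(7 - 8\right) \left(8 - 8\right) t{\left(Y{\left(2,2 \right)} \right)} = - 16 \left(7 - 8\right) \left(8 - 8\right) \left(- \frac{1}{2} + \left(2 \left(1 + 2\right)\right)^{2} + \frac{7 \cdot 2 \left(1 + 2\right)}{4}\right) = - 16 \left(\left(-1\right) 0\right) \left(- \frac{1}{2} + \left(2 \cdot 3\right)^{2} + \frac{7 \cdot 2 \cdot 3}{4}\right) = \left(-16\right) 0 \left(- \frac{1}{2} + 6^{2} + \frac{7}{4} \cdot 6\right) = 0 \left(- \frac{1}{2} + 36 + \frac{21}{2}\right) = 0 \cdot 46 = 0$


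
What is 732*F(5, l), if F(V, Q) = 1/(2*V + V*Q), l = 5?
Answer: 732/35 ≈ 20.914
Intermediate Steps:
F(V, Q) = 1/(2*V + Q*V)
732*F(5, l) = 732*(1/(5*(2 + 5))) = 732*((⅕)/7) = 732*((⅕)*(⅐)) = 732*(1/35) = 732/35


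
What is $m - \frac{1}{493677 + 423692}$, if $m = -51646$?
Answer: $- \frac{47378439375}{917369} \approx -51646.0$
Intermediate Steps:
$m - \frac{1}{493677 + 423692} = -51646 - \frac{1}{493677 + 423692} = -51646 - \frac{1}{917369} = - \frac{47378439375}{917369}$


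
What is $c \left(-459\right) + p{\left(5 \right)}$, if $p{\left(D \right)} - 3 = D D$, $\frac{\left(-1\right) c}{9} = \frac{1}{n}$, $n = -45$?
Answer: $- \frac{319}{5} \approx -63.8$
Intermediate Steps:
$c = \frac{1}{5}$ ($c = - \frac{9}{-45} = \left(-9\right) \left(- \frac{1}{45}\right) = \frac{1}{5} \approx 0.2$)
$p{\left(D \right)} = 3 + D^{2}$ ($p{\left(D \right)} = 3 + D D = 3 + D^{2}$)
$c \left(-459\right) + p{\left(5 \right)} = \frac{1}{5} \left(-459\right) + \left(3 + 5^{2}\right) = - \frac{459}{5} + \left(3 + 25\right) = - \frac{459}{5} + 28 = - \frac{319}{5}$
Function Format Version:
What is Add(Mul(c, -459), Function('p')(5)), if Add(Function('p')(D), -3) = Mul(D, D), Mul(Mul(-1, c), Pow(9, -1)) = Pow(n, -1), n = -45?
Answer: Rational(-319, 5) ≈ -63.800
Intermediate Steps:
c = Rational(1, 5) (c = Mul(-9, Pow(-45, -1)) = Mul(-9, Rational(-1, 45)) = Rational(1, 5) ≈ 0.20000)
Function('p')(D) = Add(3, Pow(D, 2)) (Function('p')(D) = Add(3, Mul(D, D)) = Add(3, Pow(D, 2)))
Add(Mul(c, -459), Function('p')(5)) = Add(Mul(Rational(1, 5), -459), Add(3, Pow(5, 2))) = Add(Rational(-459, 5), Add(3, 25)) = Add(Rational(-459, 5), 28) = Rational(-319, 5)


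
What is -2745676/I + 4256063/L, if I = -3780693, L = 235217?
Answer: 16736697263351/889283265381 ≈ 18.820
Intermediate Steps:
-2745676/I + 4256063/L = -2745676/(-3780693) + 4256063/235217 = -2745676*(-1/3780693) + 4256063*(1/235217) = 2745676/3780693 + 4256063/235217 = 16736697263351/889283265381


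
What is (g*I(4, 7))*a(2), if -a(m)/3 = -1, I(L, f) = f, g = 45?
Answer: 945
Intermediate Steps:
a(m) = 3 (a(m) = -3*(-1) = 3)
(g*I(4, 7))*a(2) = (45*7)*3 = 315*3 = 945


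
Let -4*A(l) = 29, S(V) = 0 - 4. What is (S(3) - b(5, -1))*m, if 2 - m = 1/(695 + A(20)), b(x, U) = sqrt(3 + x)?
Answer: -21992/2751 - 10996*sqrt(2)/2751 ≈ -13.647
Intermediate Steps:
S(V) = -4
A(l) = -29/4 (A(l) = -1/4*29 = -29/4)
m = 5498/2751 (m = 2 - 1/(695 - 29/4) = 2 - 1/2751/4 = 2 - 1*4/2751 = 2 - 4/2751 = 5498/2751 ≈ 1.9985)
(S(3) - b(5, -1))*m = (-4 - sqrt(3 + 5))*(5498/2751) = (-4 - sqrt(8))*(5498/2751) = (-4 - 2*sqrt(2))*(5498/2751) = -21992/2751 - 10996*sqrt(2)/2751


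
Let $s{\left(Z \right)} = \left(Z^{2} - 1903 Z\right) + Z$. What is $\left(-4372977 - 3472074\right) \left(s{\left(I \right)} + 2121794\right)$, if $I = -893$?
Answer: $-36226319509179$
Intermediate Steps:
$s{\left(Z \right)} = Z^{2} - 1902 Z$
$\left(-4372977 - 3472074\right) \left(s{\left(I \right)} + 2121794\right) = \left(-4372977 - 3472074\right) \left(- 893 \left(-1902 - 893\right) + 2121794\right) = - 7845051 \left(\left(-893\right) \left(-2795\right) + 2121794\right) = - 7845051 \left(2495935 + 2121794\right) = \left(-7845051\right) 4617729 = -36226319509179$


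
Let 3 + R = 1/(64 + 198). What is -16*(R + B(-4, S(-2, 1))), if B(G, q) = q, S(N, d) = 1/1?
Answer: 4184/131 ≈ 31.939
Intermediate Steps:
S(N, d) = 1
R = -785/262 (R = -3 + 1/(64 + 198) = -3 + 1/262 = -785/262 ≈ -2.9962)
-16*(R + B(-4, S(-2, 1))) = -16*(-785/262 + 1) = -16*(-523/262) = 4184/131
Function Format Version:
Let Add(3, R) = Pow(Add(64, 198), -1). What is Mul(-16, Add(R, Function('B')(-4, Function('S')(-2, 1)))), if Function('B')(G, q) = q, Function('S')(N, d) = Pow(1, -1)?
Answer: Rational(4184, 131) ≈ 31.939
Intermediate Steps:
Function('S')(N, d) = 1
R = Rational(-785, 262) (R = Add(-3, Pow(Add(64, 198), -1)) = Add(-3, Pow(262, -1)) = Add(-3, Rational(1, 262)) = Rational(-785, 262) ≈ -2.9962)
Mul(-16, Add(R, Function('B')(-4, Function('S')(-2, 1)))) = Mul(-16, Add(Rational(-785, 262), 1)) = Mul(-16, Rational(-523, 262)) = Rational(4184, 131)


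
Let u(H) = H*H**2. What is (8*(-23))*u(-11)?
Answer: 244904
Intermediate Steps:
u(H) = H**3
(8*(-23))*u(-11) = (8*(-23))*(-11)**3 = -184*(-1331) = 244904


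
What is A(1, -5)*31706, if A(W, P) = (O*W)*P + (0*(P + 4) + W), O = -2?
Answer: 348766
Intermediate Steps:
A(W, P) = W - 2*P*W (A(W, P) = (-2*W)*P + (0*(P + 4) + W) = -2*P*W + (0*(4 + P) + W) = -2*P*W + (0 + W) = -2*P*W + W = W - 2*P*W)
A(1, -5)*31706 = (1*(1 - 2*(-5)))*31706 = (1*(1 + 10))*31706 = (1*11)*31706 = 11*31706 = 348766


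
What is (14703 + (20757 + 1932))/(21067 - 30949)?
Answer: -6232/1647 ≈ -3.7838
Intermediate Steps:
(14703 + (20757 + 1932))/(21067 - 30949) = (14703 + 22689)/(-9882) = 37392*(-1/9882) = -6232/1647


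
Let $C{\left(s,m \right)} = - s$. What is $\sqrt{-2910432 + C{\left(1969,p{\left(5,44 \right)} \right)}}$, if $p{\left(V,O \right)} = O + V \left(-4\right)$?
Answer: $i \sqrt{2912401} \approx 1706.6 i$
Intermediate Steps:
$p{\left(V,O \right)} = O - 4 V$
$\sqrt{-2910432 + C{\left(1969,p{\left(5,44 \right)} \right)}} = \sqrt{-2910432 - 1969} = \sqrt{-2912401} = i \sqrt{2912401}$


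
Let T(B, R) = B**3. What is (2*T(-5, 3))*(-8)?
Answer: 2000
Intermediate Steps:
(2*T(-5, 3))*(-8) = (2*(-5)**3)*(-8) = (2*(-125))*(-8) = -250*(-8) = 2000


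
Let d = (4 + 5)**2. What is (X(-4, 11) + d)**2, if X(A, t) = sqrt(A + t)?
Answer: (81 + sqrt(7))**2 ≈ 6996.6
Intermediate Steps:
d = 81 (d = 9**2 = 81)
(X(-4, 11) + d)**2 = (sqrt(-4 + 11) + 81)**2 = (sqrt(7) + 81)**2 = (81 + sqrt(7))**2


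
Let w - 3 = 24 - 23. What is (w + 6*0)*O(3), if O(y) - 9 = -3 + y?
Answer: 36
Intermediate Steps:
O(y) = 6 + y (O(y) = 9 + (-3 + y) = 6 + y)
w = 4 (w = 3 + (24 - 23) = 3 + 1 = 4)
(w + 6*0)*O(3) = (4 + 6*0)*(6 + 3) = (4 + 0)*9 = 4*9 = 36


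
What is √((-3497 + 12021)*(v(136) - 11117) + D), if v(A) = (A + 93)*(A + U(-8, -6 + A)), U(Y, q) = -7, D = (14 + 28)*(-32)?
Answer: 4*√9815302 ≈ 12532.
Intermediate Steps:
D = -1344 (D = 42*(-32) = -1344)
v(A) = (-7 + A)*(93 + A) (v(A) = (A + 93)*(A - 7) = (93 + A)*(-7 + A) = (-7 + A)*(93 + A))
√((-3497 + 12021)*(v(136) - 11117) + D) = √((-3497 + 12021)*((-651 + 136² + 86*136) - 11117) - 1344) = √(8524*((-651 + 18496 + 11696) - 11117) - 1344) = √(8524*(29541 - 11117) - 1344) = √(8524*18424 - 1344) = √(157046176 - 1344) = √157044832 = 4*√9815302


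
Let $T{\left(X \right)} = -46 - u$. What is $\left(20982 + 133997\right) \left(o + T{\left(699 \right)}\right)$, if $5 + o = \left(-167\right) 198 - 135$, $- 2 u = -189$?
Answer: $- \frac{10336014447}{2} \approx -5.168 \cdot 10^{9}$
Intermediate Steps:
$u = \frac{189}{2}$ ($u = \left(- \frac{1}{2}\right) \left(-189\right) = \frac{189}{2} \approx 94.5$)
$T{\left(X \right)} = - \frac{281}{2}$ ($T{\left(X \right)} = -46 - \frac{189}{2} = - \frac{281}{2}$)
$o = -33206$ ($o = -5 - 33201 = -33206$)
$\left(20982 + 133997\right) \left(o + T{\left(699 \right)}\right) = \left(20982 + 133997\right) \left(-33206 - \frac{281}{2}\right) = 154979 \left(- \frac{66693}{2}\right) = - \frac{10336014447}{2}$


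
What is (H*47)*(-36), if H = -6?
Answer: 10152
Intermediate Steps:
(H*47)*(-36) = -6*47*(-36) = -282*(-36) = 10152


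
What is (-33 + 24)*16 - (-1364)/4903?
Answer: -704668/4903 ≈ -143.72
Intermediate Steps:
(-33 + 24)*16 - (-1364)/4903 = -9*16 - (-1364)/4903 = -144 - 1*(-1364/4903) = -144 + 1364/4903 = -704668/4903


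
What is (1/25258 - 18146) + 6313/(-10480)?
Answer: -2401737661957/132351920 ≈ -18147.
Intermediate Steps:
(1/25258 - 18146) + 6313/(-10480) = (1/25258 - 18146) + 6313*(-1/10480) = -458331667/25258 - 6313/10480 = -2401737661957/132351920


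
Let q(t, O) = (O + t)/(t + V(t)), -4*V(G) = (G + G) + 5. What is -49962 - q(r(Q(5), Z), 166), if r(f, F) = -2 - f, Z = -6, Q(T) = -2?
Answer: -249146/5 ≈ -49829.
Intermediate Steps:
V(G) = -5/4 - G/2 (V(G) = -((G + G) + 5)/4 = -(2*G + 5)/4 = -(5 + 2*G)/4 = -5/4 - G/2)
q(t, O) = (O + t)/(-5/4 + t/2) (q(t, O) = (O + t)/(t + (-5/4 - t/2)) = (O + t)/(-5/4 + t/2))
-49962 - q(r(Q(5), Z), 166) = -49962 - 4*(166 + (-2 - 1*(-2)))/(-5 + 2*(-2 - 1*(-2))) = -49962 - 4*(166 + (-2 + 2))/(-5 + 2*(-2 + 2)) = -49962 - 4*(166 + 0)/(-5 + 2*0) = -49962 - 4*166/(-5 + 0) = -49962 - 4*166/(-5) = -49962 - 4*(-1)*166/5 = -49962 - 1*(-664/5) = -49962 + 664/5 = -249146/5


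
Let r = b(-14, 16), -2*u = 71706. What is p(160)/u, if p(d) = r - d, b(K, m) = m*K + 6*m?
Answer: 96/11951 ≈ 0.0080328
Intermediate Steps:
u = -35853 (u = -1/2*71706 = -35853)
b(K, m) = 6*m + K*m (b(K, m) = K*m + 6*m = 6*m + K*m)
r = -128 (r = 16*(6 - 14) = 16*(-8) = -128)
p(d) = -128 - d
p(160)/u = (-128 - 1*160)/(-35853) = (-128 - 160)*(-1/35853) = -288*(-1/35853) = 96/11951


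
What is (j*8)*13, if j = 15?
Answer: 1560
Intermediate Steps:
(j*8)*13 = (15*8)*13 = 120*13 = 1560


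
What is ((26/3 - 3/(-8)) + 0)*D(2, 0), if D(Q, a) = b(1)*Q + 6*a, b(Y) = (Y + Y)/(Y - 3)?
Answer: -217/12 ≈ -18.083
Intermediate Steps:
b(Y) = 2*Y/(-3 + Y) (b(Y) = (2*Y)/(-3 + Y) = 2*Y/(-3 + Y))
D(Q, a) = -Q + 6*a (D(Q, a) = (2*1/(-3 + 1))*Q + 6*a = (2*1/(-2))*Q + 6*a = (2*1*(-½))*Q + 6*a = -Q + 6*a)
((26/3 - 3/(-8)) + 0)*D(2, 0) = ((26/3 - 3/(-8)) + 0)*(-1*2 + 6*0) = ((26*(⅓) - 3*(-⅛)) + 0)*(-2 + 0) = ((26/3 + 3/8) + 0)*(-2) = (217/24 + 0)*(-2) = (217/24)*(-2) = -217/12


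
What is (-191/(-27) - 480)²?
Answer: 163047361/729 ≈ 2.2366e+5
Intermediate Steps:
(-191/(-27) - 480)² = (-191*(-1/27) - 480)² = (191/27 - 480)² = (-12769/27)² = 163047361/729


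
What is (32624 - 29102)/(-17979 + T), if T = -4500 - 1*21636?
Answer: -1174/14705 ≈ -0.079837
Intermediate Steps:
T = -26136 (T = -4500 - 21636 = -26136)
(32624 - 29102)/(-17979 + T) = (32624 - 29102)/(-17979 - 26136) = 3522/(-44115) = 3522*(-1/44115) = -1174/14705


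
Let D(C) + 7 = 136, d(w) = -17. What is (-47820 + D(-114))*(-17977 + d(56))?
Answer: 858151854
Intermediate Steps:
D(C) = 129 (D(C) = -7 + 136 = 129)
(-47820 + D(-114))*(-17977 + d(56)) = (-47820 + 129)*(-17977 - 17) = -47691*(-17994) = 858151854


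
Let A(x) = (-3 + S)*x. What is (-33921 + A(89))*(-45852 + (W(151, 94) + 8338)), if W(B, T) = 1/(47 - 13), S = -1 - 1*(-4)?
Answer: 43265387475/34 ≈ 1.2725e+9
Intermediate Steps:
S = 3 (S = -1 + 4 = 3)
W(B, T) = 1/34
A(x) = 0 (A(x) = (-3 + 3)*x = 0*x = 0)
(-33921 + A(89))*(-45852 + (W(151, 94) + 8338)) = (-33921 + 0)*(-45852 + (1/34 + 8338)) = -33921*(-45852 + 283493/34) = -33921*(-1275475/34) = 43265387475/34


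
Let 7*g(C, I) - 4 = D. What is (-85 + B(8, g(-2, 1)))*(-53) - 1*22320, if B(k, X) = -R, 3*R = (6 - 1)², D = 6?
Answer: -52120/3 ≈ -17373.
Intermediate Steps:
g(C, I) = 10/7 (g(C, I) = 4/7 + (⅐)*6 = 4/7 + 6/7 = 10/7)
R = 25/3 (R = (6 - 1)²/3 = (⅓)*5² = (⅓)*25 = 25/3 ≈ 8.3333)
B(k, X) = -25/3 (B(k, X) = -1*25/3 = -25/3)
(-85 + B(8, g(-2, 1)))*(-53) - 1*22320 = (-85 - 25/3)*(-53) - 1*22320 = -280/3*(-53) - 22320 = 14840/3 - 22320 = -52120/3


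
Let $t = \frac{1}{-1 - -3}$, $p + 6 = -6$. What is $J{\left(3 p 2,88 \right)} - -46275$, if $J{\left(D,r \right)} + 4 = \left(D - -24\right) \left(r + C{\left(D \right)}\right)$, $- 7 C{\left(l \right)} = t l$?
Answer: $\frac{292601}{7} \approx 41800.0$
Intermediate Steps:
$p = -12$ ($p = -6 - 6 = -12$)
$t = \frac{1}{2}$ ($t = \frac{1}{-1 + 3} = \frac{1}{2} \approx 0.5$)
$C{\left(l \right)} = - \frac{l}{14}$ ($C{\left(l \right)} = - \frac{\frac{1}{2} l}{7} = - \frac{l}{14}$)
$J{\left(D,r \right)} = -4 + \left(24 + D\right) \left(r - \frac{D}{14}\right)$ ($J{\left(D,r \right)} = -4 + \left(D - -24\right) \left(r - \frac{D}{14}\right) = -4 + \left(D + 24\right) \left(r - \frac{D}{14}\right) = -4 + \left(24 + D\right) \left(r - \frac{D}{14}\right)$)
$J{\left(3 p 2,88 \right)} - -46275 = \left(-4 + 24 \cdot 88 - \frac{12 \cdot 3 \left(-12\right) 2}{7} - \frac{\left(3 \left(-12\right) 2\right)^{2}}{14} + 3 \left(-12\right) 2 \cdot 88\right) - -46275 = \left(-4 + 2112 - \frac{12 \left(\left(-36\right) 2\right)}{7} - \frac{\left(\left(-36\right) 2\right)^{2}}{14} + \left(-36\right) 2 \cdot 88\right) + 46275 = \left(-4 + 2112 - - \frac{864}{7} - \frac{\left(-72\right)^{2}}{14} - 6336\right) + 46275 = \left(-4 + 2112 + \frac{864}{7} - \frac{2592}{7} - 6336\right) + 46275 = - \frac{31324}{7} + 46275 = \frac{292601}{7}$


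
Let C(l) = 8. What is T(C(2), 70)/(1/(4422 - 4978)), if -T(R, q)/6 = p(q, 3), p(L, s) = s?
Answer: 10008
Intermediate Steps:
T(R, q) = -18 (T(R, q) = -6*3 = -18)
T(C(2), 70)/(1/(4422 - 4978)) = -18/(1/(4422 - 4978)) = -18/(1/(-556)) = -18/(-1/556) = -18*(-556) = 10008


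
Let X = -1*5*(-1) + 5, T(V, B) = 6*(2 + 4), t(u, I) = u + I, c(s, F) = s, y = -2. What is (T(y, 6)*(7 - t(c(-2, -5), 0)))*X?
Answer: 3240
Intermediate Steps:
t(u, I) = I + u
T(V, B) = 36 (T(V, B) = 6*6 = 36)
X = 10 (X = -5*(-1) + 5 = 5 + 5 = 10)
(T(y, 6)*(7 - t(c(-2, -5), 0)))*X = (36*(7 - (0 - 2)))*10 = (36*(7 - 1*(-2)))*10 = (36*(7 + 2))*10 = (36*9)*10 = 324*10 = 3240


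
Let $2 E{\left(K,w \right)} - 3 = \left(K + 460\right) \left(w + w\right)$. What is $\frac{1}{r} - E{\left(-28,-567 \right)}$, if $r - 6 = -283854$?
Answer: $\frac{69526438739}{283848} \approx 2.4494 \cdot 10^{5}$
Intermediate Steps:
$r = -283848$ ($r = 6 - 283854 = -283848$)
$E{\left(K,w \right)} = \frac{3}{2} + w \left(460 + K\right)$ ($E{\left(K,w \right)} = \frac{3}{2} + \frac{\left(K + 460\right) \left(w + w\right)}{2} = \frac{3}{2} + \frac{\left(460 + K\right) 2 w}{2} = \frac{3}{2} + \frac{2 w \left(460 + K\right)}{2} = \frac{3}{2} + w \left(460 + K\right)$)
$\frac{1}{r} - E{\left(-28,-567 \right)} = \frac{1}{-283848} - \left(\frac{3}{2} + 460 \left(-567\right) - -15876\right) = - \frac{1}{283848} - \left(\frac{3}{2} - 260820 + 15876\right) = - \frac{1}{283848} - - \frac{489885}{2} = - \frac{1}{283848} + \frac{489885}{2} = \frac{69526438739}{283848}$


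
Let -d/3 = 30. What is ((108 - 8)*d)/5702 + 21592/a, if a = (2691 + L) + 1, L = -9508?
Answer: -11528849/2429052 ≈ -4.7462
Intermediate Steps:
d = -90 (d = -3*30 = -90)
a = -6816 (a = (2691 - 9508) + 1 = -6817 + 1 = -6816)
((108 - 8)*d)/5702 + 21592/a = ((108 - 8)*(-90))/5702 + 21592/(-6816) = (100*(-90))*(1/5702) + 21592*(-1/6816) = -9000*1/5702 - 2699/852 = -4500/2851 - 2699/852 = -11528849/2429052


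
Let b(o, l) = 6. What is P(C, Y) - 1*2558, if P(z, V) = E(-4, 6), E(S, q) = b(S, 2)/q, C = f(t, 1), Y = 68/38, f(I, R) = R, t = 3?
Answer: -2557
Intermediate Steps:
Y = 34/19 (Y = 68*(1/38) = 34/19 ≈ 1.7895)
C = 1
E(S, q) = 6/q
P(z, V) = 1 (P(z, V) = 6/6 = 6*(⅙) = 1)
P(C, Y) - 1*2558 = 1 - 1*2558 = 1 - 2558 = -2557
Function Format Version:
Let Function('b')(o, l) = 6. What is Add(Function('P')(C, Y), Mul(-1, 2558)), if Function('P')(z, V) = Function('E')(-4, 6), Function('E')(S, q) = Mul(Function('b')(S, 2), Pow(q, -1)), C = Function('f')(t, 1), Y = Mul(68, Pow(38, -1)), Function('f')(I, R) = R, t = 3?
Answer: -2557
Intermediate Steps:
Y = Rational(34, 19) (Y = Mul(68, Rational(1, 38)) = Rational(34, 19) ≈ 1.7895)
C = 1
Function('E')(S, q) = Mul(6, Pow(q, -1))
Function('P')(z, V) = 1 (Function('P')(z, V) = Mul(6, Pow(6, -1)) = Mul(6, Rational(1, 6)) = 1)
Add(Function('P')(C, Y), Mul(-1, 2558)) = Add(1, Mul(-1, 2558)) = Add(1, -2558) = -2557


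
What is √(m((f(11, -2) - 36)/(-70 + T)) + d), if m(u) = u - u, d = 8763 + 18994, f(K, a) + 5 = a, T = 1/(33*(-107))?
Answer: √27757 ≈ 166.60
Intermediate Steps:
T = -1/3531 (T = (1/33)*(-1/107) = -1/3531 ≈ -0.00028321)
f(K, a) = -5 + a
d = 27757
m(u) = 0
√(m((f(11, -2) - 36)/(-70 + T)) + d) = √(0 + 27757) = √27757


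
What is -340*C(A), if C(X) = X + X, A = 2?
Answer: -1360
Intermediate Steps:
C(X) = 2*X
-340*C(A) = -680*2 = -340*4 = -1360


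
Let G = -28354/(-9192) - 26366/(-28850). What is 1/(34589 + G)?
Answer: 66297300/2293422401993 ≈ 2.8908e-5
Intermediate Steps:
G = 265092293/66297300 (G = -28354*(-1/9192) - 26366*(-1/28850) = 14177/4596 + 13183/14425 = 265092293/66297300 ≈ 3.9985)
1/(34589 + G) = 1/(34589 + 265092293/66297300) = 1/(2293422401993/66297300) = 66297300/2293422401993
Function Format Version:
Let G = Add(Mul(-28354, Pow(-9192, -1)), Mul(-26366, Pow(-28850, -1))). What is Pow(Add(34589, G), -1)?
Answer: Rational(66297300, 2293422401993) ≈ 2.8908e-5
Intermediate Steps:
G = Rational(265092293, 66297300) (G = Add(Mul(-28354, Rational(-1, 9192)), Mul(-26366, Rational(-1, 28850))) = Add(Rational(14177, 4596), Rational(13183, 14425)) = Rational(265092293, 66297300) ≈ 3.9985)
Pow(Add(34589, G), -1) = Pow(Add(34589, Rational(265092293, 66297300)), -1) = Pow(Rational(2293422401993, 66297300), -1) = Rational(66297300, 2293422401993)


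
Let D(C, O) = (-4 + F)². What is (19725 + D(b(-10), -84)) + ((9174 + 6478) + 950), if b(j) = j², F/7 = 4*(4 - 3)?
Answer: 36903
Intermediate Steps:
F = 28 (F = 7*(4*(4 - 3)) = 7*(4*1) = 7*4 = 28)
D(C, O) = 576 (D(C, O) = (-4 + 28)² = 24² = 576)
(19725 + D(b(-10), -84)) + ((9174 + 6478) + 950) = (19725 + 576) + ((9174 + 6478) + 950) = 20301 + (15652 + 950) = 20301 + 16602 = 36903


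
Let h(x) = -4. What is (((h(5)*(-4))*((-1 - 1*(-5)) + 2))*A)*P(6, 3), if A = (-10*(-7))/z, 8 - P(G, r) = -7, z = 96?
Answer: 1050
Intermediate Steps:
P(G, r) = 15 (P(G, r) = 8 - 1*(-7) = 8 + 7 = 15)
A = 35/48 (A = -10*(-7)/96 = 70*(1/96) = 35/48 ≈ 0.72917)
(((h(5)*(-4))*((-1 - 1*(-5)) + 2))*A)*P(6, 3) = (((-4*(-4))*((-1 - 1*(-5)) + 2))*(35/48))*15 = ((16*((-1 + 5) + 2))*(35/48))*15 = ((16*(4 + 2))*(35/48))*15 = ((16*6)*(35/48))*15 = (96*(35/48))*15 = 70*15 = 1050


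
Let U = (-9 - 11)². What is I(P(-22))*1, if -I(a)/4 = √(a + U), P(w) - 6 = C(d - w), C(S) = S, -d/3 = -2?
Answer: -4*√434 ≈ -83.331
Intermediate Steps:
d = 6 (d = -3*(-2) = 6)
U = 400 (U = (-20)² = 400)
P(w) = 12 - w (P(w) = 6 + (6 - w) = 12 - w)
I(a) = -4*√(400 + a) (I(a) = -4*√(a + 400) = -4*√(400 + a))
I(P(-22))*1 = -4*√(400 + (12 - 1*(-22)))*1 = -4*√(400 + (12 + 22))*1 = -4*√(400 + 34)*1 = -4*√434*1 = -4*√434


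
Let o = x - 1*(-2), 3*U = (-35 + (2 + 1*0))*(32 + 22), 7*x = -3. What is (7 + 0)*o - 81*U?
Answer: 48125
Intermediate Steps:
x = -3/7 (x = (⅐)*(-3) = -3/7 ≈ -0.42857)
U = -594 (U = ((-35 + (2 + 1*0))*(32 + 22))/3 = ((-35 + (2 + 0))*54)/3 = ((-35 + 2)*54)/3 = (-33*54)/3 = (⅓)*(-1782) = -594)
o = 11/7 (o = -3/7 - 1*(-2) = -3/7 + 2 = 11/7 ≈ 1.5714)
(7 + 0)*o - 81*U = (7 + 0)*(11/7) - 81*(-594) = 7*(11/7) + 48114 = 11 + 48114 = 48125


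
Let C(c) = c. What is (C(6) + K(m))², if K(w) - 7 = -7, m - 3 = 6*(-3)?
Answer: 36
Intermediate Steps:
m = -15 (m = 3 + 6*(-3) = 3 - 18 = -15)
K(w) = 0 (K(w) = 7 - 7 = 0)
(C(6) + K(m))² = (6 + 0)² = 6² = 36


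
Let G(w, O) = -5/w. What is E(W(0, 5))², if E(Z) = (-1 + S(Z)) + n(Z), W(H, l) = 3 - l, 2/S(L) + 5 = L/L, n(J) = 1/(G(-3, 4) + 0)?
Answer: 81/100 ≈ 0.81000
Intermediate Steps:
n(J) = ⅗ (n(J) = 1/(-5/(-3) + 0) = 1/(-5*(-⅓) + 0) = 1/(5/3 + 0) = 1/(5/3) = ⅗)
S(L) = -½ (S(L) = 2/(-5 + L/L) = 2/(-5 + 1) = 2/(-4) = 2*(-¼) = -½)
E(Z) = -9/10 (E(Z) = (-1 - ½) + ⅗ = -3/2 + ⅗ = -9/10)
E(W(0, 5))² = (-9/10)² = 81/100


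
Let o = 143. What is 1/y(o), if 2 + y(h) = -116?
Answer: -1/118 ≈ -0.0084746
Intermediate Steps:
y(h) = -118 (y(h) = -2 - 116 = -118)
1/y(o) = 1/(-118) = -1/118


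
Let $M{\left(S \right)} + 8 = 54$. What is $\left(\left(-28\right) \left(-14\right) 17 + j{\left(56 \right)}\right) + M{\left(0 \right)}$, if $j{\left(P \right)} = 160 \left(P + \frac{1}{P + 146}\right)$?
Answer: $\frac{1582750}{101} \approx 15671.0$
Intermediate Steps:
$M{\left(S \right)} = 46$ ($M{\left(S \right)} = -8 + 54 = 46$)
$j{\left(P \right)} = 160 P + \frac{160}{146 + P}$ ($j{\left(P \right)} = 160 \left(P + \frac{1}{146 + P}\right) = 160 P + \frac{160}{146 + P}$)
$\left(\left(-28\right) \left(-14\right) 17 + j{\left(56 \right)}\right) + M{\left(0 \right)} = \left(\left(-28\right) \left(-14\right) 17 + \frac{160 \left(1 + 56^{2} + 146 \cdot 56\right)}{146 + 56}\right) + 46 = \left(392 \cdot 17 + \frac{160 \left(1 + 3136 + 8176\right)}{202}\right) + 46 = \left(6664 + 160 \cdot \frac{1}{202} \cdot 11313\right) + 46 = \left(6664 + \frac{905040}{101}\right) + 46 = \frac{1578104}{101} + 46 = \frac{1582750}{101}$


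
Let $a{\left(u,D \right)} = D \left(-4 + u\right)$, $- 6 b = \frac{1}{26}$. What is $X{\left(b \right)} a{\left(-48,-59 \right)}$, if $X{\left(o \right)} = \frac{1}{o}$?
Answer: $-478608$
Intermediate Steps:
$b = - \frac{1}{156}$ ($b = - \frac{1}{6 \cdot 26} = \left(- \frac{1}{6}\right) \frac{1}{26} = - \frac{1}{156} \approx -0.0064103$)
$X{\left(b \right)} a{\left(-48,-59 \right)} = \frac{\left(-59\right) \left(-4 - 48\right)}{- \frac{1}{156}} = - 156 \left(\left(-59\right) \left(-52\right)\right) = \left(-156\right) 3068 = -478608$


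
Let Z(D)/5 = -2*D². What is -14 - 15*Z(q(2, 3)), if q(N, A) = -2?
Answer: 586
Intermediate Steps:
Z(D) = -10*D² (Z(D) = 5*(-2*D²) = -10*D²)
-14 - 15*Z(q(2, 3)) = -14 - (-150)*(-2)² = -14 - (-150)*4 = -14 - 15*(-40) = -14 + 600 = 586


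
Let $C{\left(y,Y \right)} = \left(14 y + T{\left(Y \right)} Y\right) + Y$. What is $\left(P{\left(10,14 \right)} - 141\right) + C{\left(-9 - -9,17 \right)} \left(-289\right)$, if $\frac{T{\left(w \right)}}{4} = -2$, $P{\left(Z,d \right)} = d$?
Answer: $34264$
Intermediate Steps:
$T{\left(w \right)} = -8$ ($T{\left(w \right)} = 4 \left(-2\right) = -8$)
$C{\left(y,Y \right)} = - 7 Y + 14 y$ ($C{\left(y,Y \right)} = \left(14 y - 8 Y\right) + Y = \left(- 8 Y + 14 y\right) + Y = - 7 Y + 14 y$)
$\left(P{\left(10,14 \right)} - 141\right) + C{\left(-9 - -9,17 \right)} \left(-289\right) = \left(14 - 141\right) + \left(\left(-7\right) 17 + 14 \left(-9 - -9\right)\right) \left(-289\right) = -127 + \left(-119 + 14 \left(-9 + 9\right)\right) \left(-289\right) = -127 + \left(-119 + 14 \cdot 0\right) \left(-289\right) = -127 + \left(-119 + 0\right) \left(-289\right) = -127 - -34391 = -127 + 34391 = 34264$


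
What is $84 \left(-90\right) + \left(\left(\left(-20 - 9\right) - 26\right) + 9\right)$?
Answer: $-7606$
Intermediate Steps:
$84 \left(-90\right) + \left(\left(\left(-20 - 9\right) - 26\right) + 9\right) = -7560 + \left(\left(\left(-20 - 9\right) - 26\right) + 9\right) = -7560 + \left(\left(-29 - 26\right) + 9\right) = -7560 + \left(-55 + 9\right) = -7560 - 46 = -7606$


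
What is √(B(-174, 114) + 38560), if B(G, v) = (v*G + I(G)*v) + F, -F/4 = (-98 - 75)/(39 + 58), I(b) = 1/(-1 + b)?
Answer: √215888010618/3395 ≈ 136.86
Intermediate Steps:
F = 692/97 (F = -4*(-98 - 75)/(39 + 58) = -(-692)/97 = -4*(-173/97) = 692/97 ≈ 7.1340)
B(G, v) = 692/97 + G*v + v/(-1 + G) (B(G, v) = (v*G + v/(-1 + G)) + 692/97 = (G*v + v/(-1 + G)) + 692/97 = 692/97 + G*v + v/(-1 + G))
√(B(-174, 114) + 38560) = √((114 + (-1 - 174)*(692 + 97*(-174)*114)/97)/(-1 - 174) + 38560) = √((114 + (1/97)*(-175)*(692 - 1924092))/(-175) + 38560) = √(-(114 + (1/97)*(-175)*(-1923400))/175 + 38560) = √(-(114 + 336595000/97)/175 + 38560) = √(-1/175*336606058/97 + 38560) = √(-336606058/16975 + 38560) = √(317949942/16975) = √215888010618/3395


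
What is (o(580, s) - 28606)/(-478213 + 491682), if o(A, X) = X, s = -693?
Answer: -29299/13469 ≈ -2.1753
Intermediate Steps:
(o(580, s) - 28606)/(-478213 + 491682) = (-693 - 28606)/(-478213 + 491682) = -29299/13469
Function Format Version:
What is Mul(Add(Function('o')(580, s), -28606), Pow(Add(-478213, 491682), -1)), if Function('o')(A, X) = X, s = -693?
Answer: Rational(-29299, 13469) ≈ -2.1753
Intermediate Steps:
Mul(Add(Function('o')(580, s), -28606), Pow(Add(-478213, 491682), -1)) = Mul(Add(-693, -28606), Pow(Add(-478213, 491682), -1)) = Mul(-29299, Pow(13469, -1)) = Mul(-29299, Rational(1, 13469)) = Rational(-29299, 13469)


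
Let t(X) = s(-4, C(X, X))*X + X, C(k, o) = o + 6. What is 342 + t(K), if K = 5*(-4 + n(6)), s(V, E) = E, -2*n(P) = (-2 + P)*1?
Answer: 1032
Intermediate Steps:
C(k, o) = 6 + o
n(P) = 1 - P/2 (n(P) = -(-2 + P)/2 = 1 - P/2)
K = -30 (K = 5*(-4 + (1 - ½*6)) = 5*(-4 + (1 - 3)) = 5*(-4 - 2) = 5*(-6) = -30)
t(X) = X + X*(6 + X) (t(X) = (6 + X)*X + X = X*(6 + X) + X = X + X*(6 + X))
342 + t(K) = 342 - 30*(7 - 30) = 342 - 30*(-23) = 342 + 690 = 1032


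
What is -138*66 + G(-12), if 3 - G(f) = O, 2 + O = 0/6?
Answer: -9103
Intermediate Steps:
O = -2 (O = -2 + 0/6 = -2 + 0*(⅙) = -2 + 0 = -2)
G(f) = 5 (G(f) = 3 - 1*(-2) = 3 + 2 = 5)
-138*66 + G(-12) = -138*66 + 5 = -9108 + 5 = -9103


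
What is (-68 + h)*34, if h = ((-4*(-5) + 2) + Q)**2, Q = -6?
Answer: 6392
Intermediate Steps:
h = 256 (h = ((-4*(-5) + 2) - 6)**2 = ((20 + 2) - 6)**2 = (22 - 6)**2 = 16**2 = 256)
(-68 + h)*34 = (-68 + 256)*34 = 188*34 = 6392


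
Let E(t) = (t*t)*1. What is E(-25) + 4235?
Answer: 4860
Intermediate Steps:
E(t) = t² (E(t) = t²*1 = t²)
E(-25) + 4235 = (-25)² + 4235 = 625 + 4235 = 4860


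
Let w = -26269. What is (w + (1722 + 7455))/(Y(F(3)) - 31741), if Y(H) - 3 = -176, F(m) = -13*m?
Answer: 8546/15957 ≈ 0.53556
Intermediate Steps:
Y(H) = -173 (Y(H) = 3 - 176 = -173)
(w + (1722 + 7455))/(Y(F(3)) - 31741) = (-26269 + (1722 + 7455))/(-173 - 31741) = (-26269 + 9177)/(-31914) = -17092*(-1/31914) = 8546/15957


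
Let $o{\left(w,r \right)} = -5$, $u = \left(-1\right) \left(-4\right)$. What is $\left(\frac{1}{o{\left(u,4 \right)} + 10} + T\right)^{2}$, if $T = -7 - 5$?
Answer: $\frac{3481}{25} \approx 139.24$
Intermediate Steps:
$u = 4$
$T = -12$
$\left(\frac{1}{o{\left(u,4 \right)} + 10} + T\right)^{2} = \left(\frac{1}{-5 + 10} - 12\right)^{2} = \left(\frac{1}{5} - 12\right)^{2} = \left(- \frac{59}{5}\right)^{2} = \frac{3481}{25}$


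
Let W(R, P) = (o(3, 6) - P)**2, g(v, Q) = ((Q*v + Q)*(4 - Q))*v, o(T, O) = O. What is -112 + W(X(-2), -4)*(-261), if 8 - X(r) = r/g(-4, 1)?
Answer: -26212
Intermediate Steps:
g(v, Q) = v*(4 - Q)*(Q + Q*v) (g(v, Q) = ((Q + Q*v)*(4 - Q))*v = ((4 - Q)*(Q + Q*v))*v = v*(4 - Q)*(Q + Q*v))
X(r) = 8 - r/36 (X(r) = 8 - r/(1*(-4)*(4 - 1*1 + 4*(-4) - 1*1*(-4))) = 8 - r/(1*(-4)*(4 - 1 - 16 + 4)) = 8 - r/(1*(-4)*(-9)) = 8 - r/36)
W(R, P) = (6 - P)**2
-112 + W(X(-2), -4)*(-261) = -112 + (-6 - 4)**2*(-261) = -112 + (-10)**2*(-261) = -112 + 100*(-261) = -112 - 26100 = -26212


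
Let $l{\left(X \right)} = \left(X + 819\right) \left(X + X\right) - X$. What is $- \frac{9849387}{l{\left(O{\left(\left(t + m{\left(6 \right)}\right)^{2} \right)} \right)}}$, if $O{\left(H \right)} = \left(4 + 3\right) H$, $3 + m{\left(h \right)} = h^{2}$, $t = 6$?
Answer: $- \frac{3283129}{81382119} \approx -0.040342$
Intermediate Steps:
$m{\left(h \right)} = -3 + h^{2}$
$O{\left(H \right)} = 7 H$
$l{\left(X \right)} = - X + 2 X \left(819 + X\right)$ ($l{\left(X \right)} = \left(819 + X\right) 2 X - X = 2 X \left(819 + X\right) - X = - X + 2 X \left(819 + X\right)$)
$- \frac{9849387}{l{\left(O{\left(\left(t + m{\left(6 \right)}\right)^{2} \right)} \right)}} = - \frac{9849387}{7 \left(6 - \left(3 - 6^{2}\right)\right)^{2} \left(1637 + 2 \cdot 7 \left(6 - \left(3 - 6^{2}\right)\right)^{2}\right)} = - \frac{9849387}{7 \left(6 + \left(-3 + 36\right)\right)^{2} \left(1637 + 2 \cdot 7 \left(6 + \left(-3 + 36\right)\right)^{2}\right)} = - \frac{9849387}{7 \left(6 + 33\right)^{2} \left(1637 + 2 \cdot 7 \left(6 + 33\right)^{2}\right)} = - \frac{9849387}{7 \cdot 39^{2} \left(1637 + 2 \cdot 7 \cdot 39^{2}\right)} = - \frac{9849387}{7 \cdot 1521 \left(1637 + 2 \cdot 7 \cdot 1521\right)} = - \frac{9849387}{10647 \left(1637 + 2 \cdot 10647\right)} = - \frac{9849387}{10647 \left(1637 + 21294\right)} = - \frac{9849387}{10647 \cdot 22931} = - \frac{9849387}{244146357} = \left(-9849387\right) \frac{1}{244146357} = - \frac{3283129}{81382119}$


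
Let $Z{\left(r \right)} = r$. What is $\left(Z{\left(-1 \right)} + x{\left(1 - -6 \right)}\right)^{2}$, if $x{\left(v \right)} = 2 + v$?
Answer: $64$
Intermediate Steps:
$\left(Z{\left(-1 \right)} + x{\left(1 - -6 \right)}\right)^{2} = \left(-1 + \left(2 + \left(1 - -6\right)\right)\right)^{2} = \left(-1 + \left(2 + \left(1 + 6\right)\right)\right)^{2} = \left(-1 + \left(2 + 7\right)\right)^{2} = \left(-1 + 9\right)^{2} = 8^{2} = 64$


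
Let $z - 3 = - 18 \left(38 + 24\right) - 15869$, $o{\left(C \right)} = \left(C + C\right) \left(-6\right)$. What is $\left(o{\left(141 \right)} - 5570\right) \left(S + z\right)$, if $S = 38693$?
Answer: $-157665282$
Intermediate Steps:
$o{\left(C \right)} = - 12 C$ ($o{\left(C \right)} = 2 C \left(-6\right) = - 12 C$)
$z = -16982$ ($z = 3 - \left(15869 + 18 \left(38 + 24\right)\right) = 3 - 16985 = -16982$)
$\left(o{\left(141 \right)} - 5570\right) \left(S + z\right) = \left(\left(-12\right) 141 - 5570\right) \left(38693 - 16982\right) = \left(-1692 - 5570\right) 21711 = \left(-7262\right) 21711 = -157665282$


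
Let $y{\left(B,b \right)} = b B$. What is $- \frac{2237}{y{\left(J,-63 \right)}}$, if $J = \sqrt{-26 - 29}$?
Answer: $- \frac{2237 i \sqrt{55}}{3465} \approx - 4.7879 i$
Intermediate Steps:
$J = i \sqrt{55}$ ($J = \sqrt{-55} = i \sqrt{55} \approx 7.4162 i$)
$y{\left(B,b \right)} = B b$
$- \frac{2237}{y{\left(J,-63 \right)}} = - \frac{2237}{i \sqrt{55} \left(-63\right)} = - \frac{2237}{\left(-63\right) i \sqrt{55}} = - 2237 \frac{i \sqrt{55}}{3465} = - \frac{2237 i \sqrt{55}}{3465}$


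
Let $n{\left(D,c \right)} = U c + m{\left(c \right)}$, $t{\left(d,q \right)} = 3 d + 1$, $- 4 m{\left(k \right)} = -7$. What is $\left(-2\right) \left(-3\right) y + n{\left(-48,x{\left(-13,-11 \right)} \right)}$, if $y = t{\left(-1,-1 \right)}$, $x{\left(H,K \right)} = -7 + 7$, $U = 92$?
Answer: $- \frac{41}{4} \approx -10.25$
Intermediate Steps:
$m{\left(k \right)} = \frac{7}{4}$ ($m{\left(k \right)} = \left(- \frac{1}{4}\right) \left(-7\right) = \frac{7}{4}$)
$t{\left(d,q \right)} = 1 + 3 d$
$x{\left(H,K \right)} = 0$
$y = -2$ ($y = 1 + 3 \left(-1\right) = 1 - 3 = -2$)
$n{\left(D,c \right)} = \frac{7}{4} + 92 c$ ($n{\left(D,c \right)} = 92 c + \frac{7}{4} = \frac{7}{4} + 92 c$)
$\left(-2\right) \left(-3\right) y + n{\left(-48,x{\left(-13,-11 \right)} \right)} = \left(-2\right) \left(-3\right) \left(-2\right) + \left(\frac{7}{4} + 92 \cdot 0\right) = 6 \left(-2\right) + \left(\frac{7}{4} + 0\right) = -12 + \frac{7}{4} = - \frac{41}{4}$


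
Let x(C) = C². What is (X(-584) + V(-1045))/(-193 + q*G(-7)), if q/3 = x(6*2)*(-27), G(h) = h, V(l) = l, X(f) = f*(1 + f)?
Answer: 30857/7405 ≈ 4.1670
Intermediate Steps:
q = -11664 (q = 3*((6*2)²*(-27)) = 3*(12²*(-27)) = 3*(144*(-27)) = 3*(-3888) = -11664)
(X(-584) + V(-1045))/(-193 + q*G(-7)) = (-584*(1 - 584) - 1045)/(-193 - 11664*(-7)) = (-584*(-583) - 1045)/(-193 + 81648) = (340472 - 1045)/81455 = 339427*(1/81455) = 30857/7405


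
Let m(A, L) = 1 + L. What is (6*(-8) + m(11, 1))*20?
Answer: -920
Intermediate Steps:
(6*(-8) + m(11, 1))*20 = (6*(-8) + (1 + 1))*20 = (-48 + 2)*20 = -46*20 = -920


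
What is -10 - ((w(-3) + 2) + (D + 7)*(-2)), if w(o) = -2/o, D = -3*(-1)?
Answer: 22/3 ≈ 7.3333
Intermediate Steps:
D = 3
-10 - ((w(-3) + 2) + (D + 7)*(-2)) = -10 - ((-2/(-3) + 2) + (3 + 7)*(-2)) = -10 - ((-2*(-1/3) + 2) + 10*(-2)) = -10 - ((2/3 + 2) - 20) = -10 - (8/3 - 20) = -10 - 1*(-52/3) = -10 + 52/3 = 22/3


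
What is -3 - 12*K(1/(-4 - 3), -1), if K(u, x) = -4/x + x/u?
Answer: -135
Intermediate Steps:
-3 - 12*K(1/(-4 - 3), -1) = -3 - 12*(-4/(-1) - 1/(1/(-4 - 3))) = -3 - 12*(-4*(-1) - 1/(1/(-7))) = -3 - 12*(4 - 1/(-⅐)) = -3 - 12*(4 - 1*(-7)) = -3 - 12*(4 + 7) = -3 - 12*11 = -3 - 132 = -135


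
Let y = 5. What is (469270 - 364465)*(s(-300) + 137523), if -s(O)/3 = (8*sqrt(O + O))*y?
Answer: 14413098015 - 125766000*I*sqrt(6) ≈ 1.4413e+10 - 3.0806e+8*I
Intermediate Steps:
s(O) = -120*sqrt(2)*sqrt(O) (s(O) = -3*8*sqrt(O + O)*5 = -3*8*sqrt(2*O)*5 = -3*8*(sqrt(2)*sqrt(O))*5 = -3*8*sqrt(2)*sqrt(O)*5 = -120*sqrt(2)*sqrt(O))
(469270 - 364465)*(s(-300) + 137523) = (469270 - 364465)*(-120*sqrt(2)*sqrt(-300) + 137523) = 104805*(-120*sqrt(2)*10*I*sqrt(3) + 137523) = 104805*(-1200*I*sqrt(6) + 137523) = 104805*(137523 - 1200*I*sqrt(6)) = 14413098015 - 125766000*I*sqrt(6)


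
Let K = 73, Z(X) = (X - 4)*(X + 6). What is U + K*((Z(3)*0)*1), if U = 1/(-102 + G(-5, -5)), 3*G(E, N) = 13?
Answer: -3/293 ≈ -0.010239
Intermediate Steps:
G(E, N) = 13/3 (G(E, N) = (⅓)*13 = 13/3)
Z(X) = (-4 + X)*(6 + X)
U = -3/293 (U = 1/(-102 + 13/3) = 1/(-293/3) = -3/293 ≈ -0.010239)
U + K*((Z(3)*0)*1) = -3/293 + 73*(((-24 + 3² + 2*3)*0)*1) = -3/293 + 73*(((-24 + 9 + 6)*0)*1) = -3/293 + 73*(-9*0*1) = -3/293 + 73*(0*1) = -3/293 + 73*0 = -3/293 + 0 = -3/293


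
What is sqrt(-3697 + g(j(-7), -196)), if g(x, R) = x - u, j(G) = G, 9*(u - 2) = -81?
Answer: I*sqrt(3697) ≈ 60.803*I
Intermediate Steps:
u = -7 (u = 2 + (1/9)*(-81) = 2 - 9 = -7)
g(x, R) = 7 + x (g(x, R) = x - 1*(-7) = x + 7 = 7 + x)
sqrt(-3697 + g(j(-7), -196)) = sqrt(-3697 + (7 - 7)) = sqrt(-3697 + 0) = sqrt(-3697) = I*sqrt(3697)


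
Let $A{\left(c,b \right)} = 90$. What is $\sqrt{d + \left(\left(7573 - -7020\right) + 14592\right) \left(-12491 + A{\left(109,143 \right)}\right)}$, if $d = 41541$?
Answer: $2 i \sqrt{90470411} \approx 19023.0 i$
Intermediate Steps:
$\sqrt{d + \left(\left(7573 - -7020\right) + 14592\right) \left(-12491 + A{\left(109,143 \right)}\right)} = \sqrt{41541 + \left(\left(7573 - -7020\right) + 14592\right) \left(-12491 + 90\right)} = \sqrt{41541 + \left(\left(7573 + 7020\right) + 14592\right) \left(-12401\right)} = \sqrt{41541 + \left(14593 + 14592\right) \left(-12401\right)} = \sqrt{41541 + 29185 \left(-12401\right)} = \sqrt{41541 - 361923185} = \sqrt{-361881644} = 2 i \sqrt{90470411}$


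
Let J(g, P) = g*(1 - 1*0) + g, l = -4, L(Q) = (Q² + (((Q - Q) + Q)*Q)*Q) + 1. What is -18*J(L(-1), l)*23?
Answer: -828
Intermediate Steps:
L(Q) = 1 + Q² + Q³ (L(Q) = (Q² + ((0 + Q)*Q)*Q) + 1 = (Q² + (Q*Q)*Q) + 1 = (Q² + Q²*Q) + 1 = (Q² + Q³) + 1 = 1 + Q² + Q³)
J(g, P) = 2*g (J(g, P) = g*(1 + 0) + g = g*1 + g = g + g = 2*g)
-18*J(L(-1), l)*23 = -36*(1 + (-1)² + (-1)³)*23 = -36*(1 + 1 - 1)*23 = -36*23 = -828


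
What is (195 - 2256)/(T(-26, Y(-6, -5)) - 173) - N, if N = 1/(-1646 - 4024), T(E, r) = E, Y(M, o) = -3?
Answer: 11686069/1128330 ≈ 10.357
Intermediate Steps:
N = -1/5670 (N = 1/(-5670) = -1/5670 ≈ -0.00017637)
(195 - 2256)/(T(-26, Y(-6, -5)) - 173) - N = (195 - 2256)/(-26 - 173) - 1*(-1/5670) = -2061/(-199) + 1/5670 = -2061*(-1/199) + 1/5670 = 2061/199 + 1/5670 = 11686069/1128330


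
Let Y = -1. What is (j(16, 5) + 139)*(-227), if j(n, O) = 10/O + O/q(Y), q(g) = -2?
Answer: -62879/2 ≈ -31440.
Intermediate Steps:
j(n, O) = 10/O - O/2 (j(n, O) = 10/O + O/(-2) = 10/O + O*(-½) = 10/O - O/2)
(j(16, 5) + 139)*(-227) = ((10/5 - ½*5) + 139)*(-227) = ((10*(⅕) - 5/2) + 139)*(-227) = ((2 - 5/2) + 139)*(-227) = (-½ + 139)*(-227) = (277/2)*(-227) = -62879/2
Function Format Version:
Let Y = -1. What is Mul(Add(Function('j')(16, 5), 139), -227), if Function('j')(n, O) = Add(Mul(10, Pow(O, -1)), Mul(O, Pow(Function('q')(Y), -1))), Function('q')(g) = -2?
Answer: Rational(-62879, 2) ≈ -31440.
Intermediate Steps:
Function('j')(n, O) = Add(Mul(10, Pow(O, -1)), Mul(Rational(-1, 2), O)) (Function('j')(n, O) = Add(Mul(10, Pow(O, -1)), Mul(O, Pow(-2, -1))) = Add(Mul(10, Pow(O, -1)), Mul(O, Rational(-1, 2))) = Add(Mul(10, Pow(O, -1)), Mul(Rational(-1, 2), O)))
Mul(Add(Function('j')(16, 5), 139), -227) = Mul(Add(Add(Mul(10, Pow(5, -1)), Mul(Rational(-1, 2), 5)), 139), -227) = Mul(Add(Add(Mul(10, Rational(1, 5)), Rational(-5, 2)), 139), -227) = Mul(Add(Add(2, Rational(-5, 2)), 139), -227) = Mul(Add(Rational(-1, 2), 139), -227) = Mul(Rational(277, 2), -227) = Rational(-62879, 2)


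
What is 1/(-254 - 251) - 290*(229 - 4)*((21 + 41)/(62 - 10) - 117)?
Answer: 49608106862/6565 ≈ 7.5564e+6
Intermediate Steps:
1/(-254 - 251) - 290*(229 - 4)*((21 + 41)/(62 - 10) - 117) = 1/(-505) - 65250*(62/52 - 117) = -1/505 - 65250*(62*(1/52) - 117) = -1/505 - 65250*(31/26 - 117) = -1/505 - 65250*(-3011)/26 = -1/505 - 290*(-677475/26) = -1/505 + 98233875/13 = 49608106862/6565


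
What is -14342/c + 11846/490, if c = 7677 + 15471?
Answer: 66795907/2835630 ≈ 23.556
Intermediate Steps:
c = 23148
-14342/c + 11846/490 = -14342/23148 + 11846/490 = -14342*1/23148 + 11846*(1/490) = -7171/11574 + 5923/245 = 66795907/2835630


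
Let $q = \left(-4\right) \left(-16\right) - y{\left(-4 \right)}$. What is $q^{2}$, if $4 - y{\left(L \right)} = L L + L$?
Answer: $5184$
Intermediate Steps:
$y{\left(L \right)} = 4 - L - L^{2}$ ($y{\left(L \right)} = 4 - \left(L L + L\right) = 4 - \left(L^{2} + L\right) = 4 - \left(L + L^{2}\right) = 4 - L - L^{2}$)
$q = 72$ ($q = \left(-4\right) \left(-16\right) - \left(4 - -4 - \left(-4\right)^{2}\right) = 64 - \left(4 + 4 - 16\right) = 64 - -8 = 64 + 8 = 72$)
$q^{2} = 72^{2} = 5184$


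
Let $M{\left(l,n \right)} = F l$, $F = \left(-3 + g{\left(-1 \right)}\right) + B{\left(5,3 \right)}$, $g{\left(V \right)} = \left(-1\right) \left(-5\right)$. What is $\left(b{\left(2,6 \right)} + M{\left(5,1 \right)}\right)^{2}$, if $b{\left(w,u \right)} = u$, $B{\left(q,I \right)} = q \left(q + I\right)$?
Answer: $46656$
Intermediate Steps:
$g{\left(V \right)} = 5$
$B{\left(q,I \right)} = q \left(I + q\right)$
$F = 42$ ($F = \left(-3 + 5\right) + 5 \left(3 + 5\right) = 2 + 5 \cdot 8 = 2 + 40 = 42$)
$M{\left(l,n \right)} = 42 l$
$\left(b{\left(2,6 \right)} + M{\left(5,1 \right)}\right)^{2} = \left(6 + 42 \cdot 5\right)^{2} = \left(6 + 210\right)^{2} = 216^{2} = 46656$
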